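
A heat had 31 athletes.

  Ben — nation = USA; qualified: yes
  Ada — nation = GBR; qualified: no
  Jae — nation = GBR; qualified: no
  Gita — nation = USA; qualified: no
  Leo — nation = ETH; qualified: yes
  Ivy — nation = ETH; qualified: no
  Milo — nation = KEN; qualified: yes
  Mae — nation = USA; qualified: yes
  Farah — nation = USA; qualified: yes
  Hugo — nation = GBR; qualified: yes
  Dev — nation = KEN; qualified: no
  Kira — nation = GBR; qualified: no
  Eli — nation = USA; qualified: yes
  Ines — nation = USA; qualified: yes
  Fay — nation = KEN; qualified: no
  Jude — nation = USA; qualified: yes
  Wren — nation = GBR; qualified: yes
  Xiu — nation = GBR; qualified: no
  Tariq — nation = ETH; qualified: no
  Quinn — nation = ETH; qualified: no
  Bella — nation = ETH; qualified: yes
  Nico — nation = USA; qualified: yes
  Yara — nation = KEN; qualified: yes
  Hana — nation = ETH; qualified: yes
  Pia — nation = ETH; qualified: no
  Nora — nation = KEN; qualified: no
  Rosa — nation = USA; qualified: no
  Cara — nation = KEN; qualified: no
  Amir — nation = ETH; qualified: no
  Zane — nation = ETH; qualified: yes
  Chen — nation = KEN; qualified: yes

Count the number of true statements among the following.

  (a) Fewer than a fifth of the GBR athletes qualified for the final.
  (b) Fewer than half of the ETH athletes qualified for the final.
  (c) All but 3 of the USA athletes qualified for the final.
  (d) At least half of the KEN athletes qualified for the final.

(a) GBR: |A| = 6, |A ∩ B| = 2; needs |A ∩ B| / |A| < 1/5 — false.
(b) ETH: |A| = 9, |A ∩ B| = 4; needs |A ∩ B| < |A ∖ B| — true.
(c) USA: |A| = 9, |A ∩ B| = 7; needs |A ∖ B| = 3 — false.
(d) KEN: |A| = 7, |A ∩ B| = 3; needs |A ∩ B| ≥ |A ∖ B| — false.

1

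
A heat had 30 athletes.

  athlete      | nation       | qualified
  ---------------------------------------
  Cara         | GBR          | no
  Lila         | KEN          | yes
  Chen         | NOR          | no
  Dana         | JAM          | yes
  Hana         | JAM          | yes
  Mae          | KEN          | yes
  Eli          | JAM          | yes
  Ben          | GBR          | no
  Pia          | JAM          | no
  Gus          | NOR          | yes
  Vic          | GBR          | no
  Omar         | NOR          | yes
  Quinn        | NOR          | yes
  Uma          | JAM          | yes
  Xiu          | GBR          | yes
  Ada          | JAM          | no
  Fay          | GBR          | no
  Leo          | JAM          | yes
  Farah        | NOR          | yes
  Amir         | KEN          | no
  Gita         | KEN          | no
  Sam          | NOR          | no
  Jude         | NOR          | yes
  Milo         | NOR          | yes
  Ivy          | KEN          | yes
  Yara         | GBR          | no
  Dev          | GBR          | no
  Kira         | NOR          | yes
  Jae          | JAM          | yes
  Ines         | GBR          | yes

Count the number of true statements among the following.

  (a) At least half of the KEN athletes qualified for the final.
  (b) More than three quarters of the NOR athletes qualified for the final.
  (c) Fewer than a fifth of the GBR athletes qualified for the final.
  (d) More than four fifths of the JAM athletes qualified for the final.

(a) KEN: |A| = 5, |A ∩ B| = 3; needs |A ∩ B| ≥ |A ∖ B| — true.
(b) NOR: |A| = 9, |A ∩ B| = 7; needs |A ∩ B| / |A| > 3/4 — true.
(c) GBR: |A| = 8, |A ∩ B| = 2; needs |A ∩ B| / |A| < 1/5 — false.
(d) JAM: |A| = 8, |A ∩ B| = 6; needs |A ∩ B| / |A| > 4/5 — false.

2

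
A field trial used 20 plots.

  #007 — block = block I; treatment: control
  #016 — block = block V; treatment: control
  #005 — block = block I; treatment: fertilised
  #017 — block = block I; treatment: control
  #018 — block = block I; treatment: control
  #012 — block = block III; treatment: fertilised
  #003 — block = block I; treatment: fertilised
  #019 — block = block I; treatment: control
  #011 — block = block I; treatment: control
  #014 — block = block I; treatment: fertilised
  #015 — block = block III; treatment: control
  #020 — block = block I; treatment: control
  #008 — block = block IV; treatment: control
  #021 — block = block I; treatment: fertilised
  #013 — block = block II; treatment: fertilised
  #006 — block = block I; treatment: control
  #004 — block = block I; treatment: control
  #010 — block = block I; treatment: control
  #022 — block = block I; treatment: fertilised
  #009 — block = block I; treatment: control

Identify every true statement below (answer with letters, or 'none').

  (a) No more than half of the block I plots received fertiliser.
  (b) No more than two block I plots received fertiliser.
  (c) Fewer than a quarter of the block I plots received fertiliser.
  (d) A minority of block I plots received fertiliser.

(a), (d)

|A| = 15, |A ∩ B| = 5, |A ∖ B| = 10.
(a) |A ∩ B| ≤ |A ∖ B|: holds.
(b) |A ∩ B| ≤ 2: fails.
(c) |A ∩ B| / |A| < 1/4: fails.
(d) |A ∩ B| < |A ∖ B|: holds.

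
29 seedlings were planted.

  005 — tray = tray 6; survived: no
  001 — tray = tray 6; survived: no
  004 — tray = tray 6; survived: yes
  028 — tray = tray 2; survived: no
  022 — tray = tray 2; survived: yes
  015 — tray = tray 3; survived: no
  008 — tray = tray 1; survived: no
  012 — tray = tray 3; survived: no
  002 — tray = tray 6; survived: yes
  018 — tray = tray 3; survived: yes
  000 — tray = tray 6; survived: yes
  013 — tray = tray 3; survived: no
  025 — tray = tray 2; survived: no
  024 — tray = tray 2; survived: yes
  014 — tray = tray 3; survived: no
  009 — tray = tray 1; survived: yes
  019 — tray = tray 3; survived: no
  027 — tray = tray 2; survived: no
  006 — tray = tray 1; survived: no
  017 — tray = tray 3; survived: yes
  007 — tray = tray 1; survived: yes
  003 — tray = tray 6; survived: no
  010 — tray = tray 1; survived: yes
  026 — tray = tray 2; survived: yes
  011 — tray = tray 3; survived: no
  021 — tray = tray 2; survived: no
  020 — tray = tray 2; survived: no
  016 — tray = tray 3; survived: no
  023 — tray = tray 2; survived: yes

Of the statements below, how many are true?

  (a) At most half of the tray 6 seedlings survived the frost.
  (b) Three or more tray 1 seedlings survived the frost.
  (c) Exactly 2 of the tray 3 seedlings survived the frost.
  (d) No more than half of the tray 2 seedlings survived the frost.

4

(a) tray 6: |A| = 6, |A ∩ B| = 3; needs |A ∩ B| ≤ |A ∖ B| — true.
(b) tray 1: |A| = 5, |A ∩ B| = 3; needs |A ∩ B| ≥ 3 — true.
(c) tray 3: |A| = 9, |A ∩ B| = 2; needs |A ∩ B| = 2 — true.
(d) tray 2: |A| = 9, |A ∩ B| = 4; needs |A ∩ B| ≤ |A ∖ B| — true.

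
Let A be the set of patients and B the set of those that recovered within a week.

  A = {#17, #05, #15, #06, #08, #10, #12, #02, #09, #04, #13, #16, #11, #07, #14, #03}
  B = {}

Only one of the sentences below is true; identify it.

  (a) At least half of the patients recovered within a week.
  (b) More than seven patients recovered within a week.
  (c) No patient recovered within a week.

|A| = 16, |A ∩ B| = 0, |A ∖ B| = 16.
(a) requires |A ∩ B| ≥ |A ∖ B|: false.
(b) requires |A ∩ B| > 7: false.
(c) requires A ∩ B = ∅ (|A ∩ B| = 0): true.

(c)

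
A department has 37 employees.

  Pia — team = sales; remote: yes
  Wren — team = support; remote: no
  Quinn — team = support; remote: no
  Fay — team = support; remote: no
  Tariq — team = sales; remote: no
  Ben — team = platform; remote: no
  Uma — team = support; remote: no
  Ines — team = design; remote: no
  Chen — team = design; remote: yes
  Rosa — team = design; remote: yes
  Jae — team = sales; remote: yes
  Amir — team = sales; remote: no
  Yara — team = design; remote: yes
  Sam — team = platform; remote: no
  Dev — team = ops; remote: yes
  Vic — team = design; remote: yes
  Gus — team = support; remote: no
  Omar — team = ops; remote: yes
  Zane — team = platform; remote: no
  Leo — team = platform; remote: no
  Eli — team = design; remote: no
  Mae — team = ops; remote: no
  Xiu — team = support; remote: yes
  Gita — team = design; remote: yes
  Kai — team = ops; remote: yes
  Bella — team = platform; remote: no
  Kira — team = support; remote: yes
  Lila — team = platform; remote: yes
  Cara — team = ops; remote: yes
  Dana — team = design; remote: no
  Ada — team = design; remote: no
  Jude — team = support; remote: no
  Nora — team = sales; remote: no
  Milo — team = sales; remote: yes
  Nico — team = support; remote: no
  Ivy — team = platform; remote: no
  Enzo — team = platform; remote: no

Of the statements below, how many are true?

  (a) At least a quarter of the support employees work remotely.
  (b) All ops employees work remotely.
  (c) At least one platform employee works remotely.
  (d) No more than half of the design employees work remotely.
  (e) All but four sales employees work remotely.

1

(a) support: |A| = 9, |A ∩ B| = 2; needs |A ∩ B| / |A| ≥ 1/4 — false.
(b) ops: |A| = 5, |A ∩ B| = 4; needs A ⊆ B, i.e. every element of A is in B (|A ∖ B| = 0) — false.
(c) platform: |A| = 8, |A ∩ B| = 1; needs A ∩ B ≠ ∅ (|A ∩ B| ≥ 1) — true.
(d) design: |A| = 9, |A ∩ B| = 5; needs |A ∩ B| ≤ |A ∖ B| — false.
(e) sales: |A| = 6, |A ∩ B| = 3; needs |A ∖ B| = 4 — false.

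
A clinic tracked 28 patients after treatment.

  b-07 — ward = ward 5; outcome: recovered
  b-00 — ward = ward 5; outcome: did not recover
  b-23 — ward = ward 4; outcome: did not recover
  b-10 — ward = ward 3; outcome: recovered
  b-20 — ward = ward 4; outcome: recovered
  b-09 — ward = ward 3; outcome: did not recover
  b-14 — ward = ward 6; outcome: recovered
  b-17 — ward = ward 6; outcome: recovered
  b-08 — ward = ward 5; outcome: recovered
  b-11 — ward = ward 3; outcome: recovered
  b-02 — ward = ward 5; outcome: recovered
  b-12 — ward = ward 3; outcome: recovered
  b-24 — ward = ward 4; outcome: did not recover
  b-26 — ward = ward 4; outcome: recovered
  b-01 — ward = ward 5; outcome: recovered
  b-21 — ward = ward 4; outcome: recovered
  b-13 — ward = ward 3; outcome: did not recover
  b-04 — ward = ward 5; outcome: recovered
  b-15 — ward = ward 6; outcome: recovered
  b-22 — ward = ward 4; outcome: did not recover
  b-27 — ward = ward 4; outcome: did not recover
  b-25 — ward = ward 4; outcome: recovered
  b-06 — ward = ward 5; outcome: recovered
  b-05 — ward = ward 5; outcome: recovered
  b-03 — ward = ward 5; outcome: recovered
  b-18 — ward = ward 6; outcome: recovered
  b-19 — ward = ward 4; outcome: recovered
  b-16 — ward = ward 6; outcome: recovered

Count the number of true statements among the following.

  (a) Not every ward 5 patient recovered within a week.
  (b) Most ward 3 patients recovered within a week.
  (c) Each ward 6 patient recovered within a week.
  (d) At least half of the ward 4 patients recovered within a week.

4

(a) ward 5: |A| = 9, |A ∩ B| = 8; needs A ⊄ B (|A ∖ B| ≥ 1) — true.
(b) ward 3: |A| = 5, |A ∩ B| = 3; needs |A ∩ B| > |A ∖ B| — true.
(c) ward 6: |A| = 5, |A ∩ B| = 5; needs A ⊆ B, i.e. every element of A is in B (|A ∖ B| = 0) — true.
(d) ward 4: |A| = 9, |A ∩ B| = 5; needs |A ∩ B| ≥ |A ∖ B| — true.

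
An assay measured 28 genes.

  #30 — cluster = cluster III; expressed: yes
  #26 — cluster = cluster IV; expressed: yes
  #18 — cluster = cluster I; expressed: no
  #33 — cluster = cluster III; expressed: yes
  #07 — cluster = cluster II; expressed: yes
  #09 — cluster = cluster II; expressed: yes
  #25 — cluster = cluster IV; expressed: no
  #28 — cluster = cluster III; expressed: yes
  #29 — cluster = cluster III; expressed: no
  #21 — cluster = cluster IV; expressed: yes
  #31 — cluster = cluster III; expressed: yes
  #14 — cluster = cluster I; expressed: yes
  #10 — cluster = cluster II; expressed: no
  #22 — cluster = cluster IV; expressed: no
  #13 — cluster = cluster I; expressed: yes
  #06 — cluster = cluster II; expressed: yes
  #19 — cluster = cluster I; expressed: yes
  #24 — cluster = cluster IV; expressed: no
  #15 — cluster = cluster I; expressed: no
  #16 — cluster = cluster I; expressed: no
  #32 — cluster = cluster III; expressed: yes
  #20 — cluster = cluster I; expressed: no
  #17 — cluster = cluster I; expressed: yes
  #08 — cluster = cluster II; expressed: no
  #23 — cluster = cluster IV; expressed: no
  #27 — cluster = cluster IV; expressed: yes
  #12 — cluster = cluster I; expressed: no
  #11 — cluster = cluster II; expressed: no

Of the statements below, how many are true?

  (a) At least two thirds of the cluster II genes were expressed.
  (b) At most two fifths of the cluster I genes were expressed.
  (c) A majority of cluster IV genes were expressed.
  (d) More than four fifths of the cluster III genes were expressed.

(a) cluster II: |A| = 6, |A ∩ B| = 3; needs |A ∩ B| / |A| ≥ 2/3 — false.
(b) cluster I: |A| = 9, |A ∩ B| = 4; needs |A ∩ B| / |A| ≤ 2/5 — false.
(c) cluster IV: |A| = 7, |A ∩ B| = 3; needs |A ∩ B| > |A ∖ B| — false.
(d) cluster III: |A| = 6, |A ∩ B| = 5; needs |A ∩ B| / |A| > 4/5 — true.

1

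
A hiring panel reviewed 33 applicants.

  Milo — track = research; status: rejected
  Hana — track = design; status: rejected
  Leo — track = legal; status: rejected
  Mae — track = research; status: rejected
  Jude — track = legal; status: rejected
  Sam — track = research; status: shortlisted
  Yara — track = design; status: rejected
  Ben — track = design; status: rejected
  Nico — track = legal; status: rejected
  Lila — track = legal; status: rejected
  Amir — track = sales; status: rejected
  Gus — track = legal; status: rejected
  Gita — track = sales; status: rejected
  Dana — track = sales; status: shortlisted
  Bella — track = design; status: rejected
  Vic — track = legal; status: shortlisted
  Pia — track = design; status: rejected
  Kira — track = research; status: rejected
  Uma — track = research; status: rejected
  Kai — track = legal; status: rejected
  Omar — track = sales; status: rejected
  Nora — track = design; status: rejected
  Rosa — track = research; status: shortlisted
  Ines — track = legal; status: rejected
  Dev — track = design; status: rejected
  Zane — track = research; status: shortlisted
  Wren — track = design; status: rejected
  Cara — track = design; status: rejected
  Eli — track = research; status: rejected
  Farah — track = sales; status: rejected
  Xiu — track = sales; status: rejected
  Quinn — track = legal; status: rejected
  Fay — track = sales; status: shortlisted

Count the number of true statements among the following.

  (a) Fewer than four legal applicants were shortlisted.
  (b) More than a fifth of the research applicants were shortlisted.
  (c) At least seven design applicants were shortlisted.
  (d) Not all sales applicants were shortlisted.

3

(a) legal: |A| = 9, |A ∩ B| = 1; needs |A ∩ B| < 4 — true.
(b) research: |A| = 8, |A ∩ B| = 3; needs |A ∩ B| / |A| > 1/5 — true.
(c) design: |A| = 9, |A ∩ B| = 0; needs |A ∩ B| ≥ 7 — false.
(d) sales: |A| = 7, |A ∩ B| = 2; needs A ⊄ B (|A ∖ B| ≥ 1) — true.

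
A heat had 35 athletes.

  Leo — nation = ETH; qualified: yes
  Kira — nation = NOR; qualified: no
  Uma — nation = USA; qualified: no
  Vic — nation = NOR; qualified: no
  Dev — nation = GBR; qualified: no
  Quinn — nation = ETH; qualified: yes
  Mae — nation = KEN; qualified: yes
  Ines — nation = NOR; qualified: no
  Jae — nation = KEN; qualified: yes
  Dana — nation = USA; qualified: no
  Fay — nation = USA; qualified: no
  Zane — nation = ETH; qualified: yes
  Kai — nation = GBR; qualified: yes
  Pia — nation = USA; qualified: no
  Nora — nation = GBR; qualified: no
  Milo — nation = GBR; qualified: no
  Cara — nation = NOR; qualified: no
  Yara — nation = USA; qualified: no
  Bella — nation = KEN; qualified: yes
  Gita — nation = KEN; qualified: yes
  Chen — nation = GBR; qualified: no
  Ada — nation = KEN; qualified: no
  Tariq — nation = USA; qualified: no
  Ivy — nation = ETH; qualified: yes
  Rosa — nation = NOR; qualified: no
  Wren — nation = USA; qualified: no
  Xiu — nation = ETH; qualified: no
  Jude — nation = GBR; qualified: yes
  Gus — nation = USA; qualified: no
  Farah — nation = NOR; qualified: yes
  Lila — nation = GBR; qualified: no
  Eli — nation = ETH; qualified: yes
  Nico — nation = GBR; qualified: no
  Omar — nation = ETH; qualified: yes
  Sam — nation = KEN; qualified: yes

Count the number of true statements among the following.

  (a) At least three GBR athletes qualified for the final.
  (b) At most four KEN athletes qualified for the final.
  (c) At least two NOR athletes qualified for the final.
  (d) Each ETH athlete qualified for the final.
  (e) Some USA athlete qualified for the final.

0

(a) GBR: |A| = 8, |A ∩ B| = 2; needs |A ∩ B| ≥ 3 — false.
(b) KEN: |A| = 6, |A ∩ B| = 5; needs |A ∩ B| ≤ 4 — false.
(c) NOR: |A| = 6, |A ∩ B| = 1; needs |A ∩ B| ≥ 2 — false.
(d) ETH: |A| = 7, |A ∩ B| = 6; needs A ⊆ B, i.e. every element of A is in B (|A ∖ B| = 0) — false.
(e) USA: |A| = 8, |A ∩ B| = 0; needs A ∩ B ≠ ∅ (|A ∩ B| ≥ 1) — false.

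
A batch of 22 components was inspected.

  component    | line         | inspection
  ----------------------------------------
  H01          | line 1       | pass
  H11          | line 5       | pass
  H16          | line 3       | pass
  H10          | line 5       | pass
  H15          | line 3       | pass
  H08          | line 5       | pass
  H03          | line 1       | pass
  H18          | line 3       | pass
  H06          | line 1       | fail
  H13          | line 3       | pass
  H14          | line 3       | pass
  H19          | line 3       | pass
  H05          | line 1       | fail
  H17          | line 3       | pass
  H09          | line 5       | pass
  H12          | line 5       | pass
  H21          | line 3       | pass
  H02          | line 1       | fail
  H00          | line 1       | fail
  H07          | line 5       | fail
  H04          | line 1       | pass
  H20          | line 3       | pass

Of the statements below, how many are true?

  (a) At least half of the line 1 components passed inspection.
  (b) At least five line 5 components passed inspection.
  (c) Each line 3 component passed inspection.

(a) line 1: |A| = 7, |A ∩ B| = 3; needs |A ∩ B| ≥ |A ∖ B| — false.
(b) line 5: |A| = 6, |A ∩ B| = 5; needs |A ∩ B| ≥ 5 — true.
(c) line 3: |A| = 9, |A ∩ B| = 9; needs A ⊆ B, i.e. every element of A is in B (|A ∖ B| = 0) — true.

2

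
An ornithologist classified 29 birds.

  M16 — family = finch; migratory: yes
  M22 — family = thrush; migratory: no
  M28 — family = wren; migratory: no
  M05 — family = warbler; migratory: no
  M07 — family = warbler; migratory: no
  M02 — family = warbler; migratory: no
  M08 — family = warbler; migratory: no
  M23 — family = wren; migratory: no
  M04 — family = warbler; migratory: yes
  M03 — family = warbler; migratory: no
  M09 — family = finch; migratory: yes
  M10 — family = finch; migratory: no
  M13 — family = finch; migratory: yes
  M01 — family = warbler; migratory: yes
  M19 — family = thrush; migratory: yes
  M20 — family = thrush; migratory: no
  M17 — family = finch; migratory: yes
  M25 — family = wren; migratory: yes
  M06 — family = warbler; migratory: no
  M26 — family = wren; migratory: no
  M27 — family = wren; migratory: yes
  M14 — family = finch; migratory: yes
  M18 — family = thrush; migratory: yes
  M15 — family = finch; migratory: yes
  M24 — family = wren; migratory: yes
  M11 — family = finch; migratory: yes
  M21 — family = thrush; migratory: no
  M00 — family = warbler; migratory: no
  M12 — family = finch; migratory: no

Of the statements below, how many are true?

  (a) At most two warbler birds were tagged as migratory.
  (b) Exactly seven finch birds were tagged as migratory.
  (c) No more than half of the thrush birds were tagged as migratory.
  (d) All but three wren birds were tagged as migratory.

(a) warbler: |A| = 9, |A ∩ B| = 2; needs |A ∩ B| ≤ 2 — true.
(b) finch: |A| = 9, |A ∩ B| = 7; needs |A ∩ B| = 7 — true.
(c) thrush: |A| = 5, |A ∩ B| = 2; needs |A ∩ B| ≤ |A ∖ B| — true.
(d) wren: |A| = 6, |A ∩ B| = 3; needs |A ∖ B| = 3 — true.

4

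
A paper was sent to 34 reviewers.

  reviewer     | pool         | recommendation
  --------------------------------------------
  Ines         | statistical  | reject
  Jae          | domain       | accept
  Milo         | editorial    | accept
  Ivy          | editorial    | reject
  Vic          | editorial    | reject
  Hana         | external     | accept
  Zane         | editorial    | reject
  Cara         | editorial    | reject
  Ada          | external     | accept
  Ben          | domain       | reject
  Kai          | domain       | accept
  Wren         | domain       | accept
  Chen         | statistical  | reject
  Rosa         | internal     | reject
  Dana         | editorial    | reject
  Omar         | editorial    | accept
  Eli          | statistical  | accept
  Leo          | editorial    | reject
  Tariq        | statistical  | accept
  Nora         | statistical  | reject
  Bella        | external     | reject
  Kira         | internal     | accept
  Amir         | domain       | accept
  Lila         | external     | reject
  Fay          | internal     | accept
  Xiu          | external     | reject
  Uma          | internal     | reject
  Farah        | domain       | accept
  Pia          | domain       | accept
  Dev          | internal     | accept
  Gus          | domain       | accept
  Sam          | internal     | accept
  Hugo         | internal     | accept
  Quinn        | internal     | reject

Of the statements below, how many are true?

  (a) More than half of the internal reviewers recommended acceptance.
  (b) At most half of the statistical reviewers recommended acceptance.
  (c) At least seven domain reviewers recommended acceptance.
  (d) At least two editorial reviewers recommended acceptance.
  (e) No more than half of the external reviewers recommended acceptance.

5

(a) internal: |A| = 8, |A ∩ B| = 5; needs |A ∩ B| > |A ∖ B| — true.
(b) statistical: |A| = 5, |A ∩ B| = 2; needs |A ∩ B| ≤ |A ∖ B| — true.
(c) domain: |A| = 8, |A ∩ B| = 7; needs |A ∩ B| ≥ 7 — true.
(d) editorial: |A| = 8, |A ∩ B| = 2; needs |A ∩ B| ≥ 2 — true.
(e) external: |A| = 5, |A ∩ B| = 2; needs |A ∩ B| ≤ |A ∖ B| — true.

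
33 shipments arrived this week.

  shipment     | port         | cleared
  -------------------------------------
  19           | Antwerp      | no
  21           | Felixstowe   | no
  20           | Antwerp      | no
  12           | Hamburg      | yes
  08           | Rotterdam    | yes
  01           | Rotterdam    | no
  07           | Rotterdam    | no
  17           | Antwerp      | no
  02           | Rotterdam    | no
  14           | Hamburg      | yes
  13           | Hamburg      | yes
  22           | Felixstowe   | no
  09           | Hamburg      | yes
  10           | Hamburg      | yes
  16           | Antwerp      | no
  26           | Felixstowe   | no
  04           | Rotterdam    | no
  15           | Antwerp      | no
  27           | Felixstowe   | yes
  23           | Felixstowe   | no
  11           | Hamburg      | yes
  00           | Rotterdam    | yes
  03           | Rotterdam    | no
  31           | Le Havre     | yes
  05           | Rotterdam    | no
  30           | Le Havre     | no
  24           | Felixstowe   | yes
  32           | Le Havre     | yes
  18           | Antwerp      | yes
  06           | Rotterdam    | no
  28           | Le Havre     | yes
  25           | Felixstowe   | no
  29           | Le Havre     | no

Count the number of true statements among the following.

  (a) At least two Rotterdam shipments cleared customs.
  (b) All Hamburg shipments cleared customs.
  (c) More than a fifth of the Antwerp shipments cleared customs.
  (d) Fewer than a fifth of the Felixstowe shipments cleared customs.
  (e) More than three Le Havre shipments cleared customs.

2

(a) Rotterdam: |A| = 9, |A ∩ B| = 2; needs |A ∩ B| ≥ 2 — true.
(b) Hamburg: |A| = 6, |A ∩ B| = 6; needs A ⊆ B, i.e. every element of A is in B (|A ∖ B| = 0) — true.
(c) Antwerp: |A| = 6, |A ∩ B| = 1; needs |A ∩ B| / |A| > 1/5 — false.
(d) Felixstowe: |A| = 7, |A ∩ B| = 2; needs |A ∩ B| / |A| < 1/5 — false.
(e) Le Havre: |A| = 5, |A ∩ B| = 3; needs |A ∩ B| > 3 — false.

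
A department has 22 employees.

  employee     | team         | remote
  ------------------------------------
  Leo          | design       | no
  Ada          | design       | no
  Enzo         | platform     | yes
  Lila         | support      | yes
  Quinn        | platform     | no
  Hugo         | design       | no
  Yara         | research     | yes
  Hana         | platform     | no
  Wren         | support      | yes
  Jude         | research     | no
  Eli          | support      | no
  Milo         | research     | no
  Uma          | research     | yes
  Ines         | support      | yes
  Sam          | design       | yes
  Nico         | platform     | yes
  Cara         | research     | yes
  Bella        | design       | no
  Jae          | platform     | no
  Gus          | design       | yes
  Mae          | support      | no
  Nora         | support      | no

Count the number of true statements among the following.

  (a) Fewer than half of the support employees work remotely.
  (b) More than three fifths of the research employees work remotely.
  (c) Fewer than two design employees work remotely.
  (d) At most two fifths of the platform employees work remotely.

1

(a) support: |A| = 6, |A ∩ B| = 3; needs |A ∩ B| < |A ∖ B| — false.
(b) research: |A| = 5, |A ∩ B| = 3; needs |A ∩ B| / |A| > 3/5 — false.
(c) design: |A| = 6, |A ∩ B| = 2; needs |A ∩ B| < 2 — false.
(d) platform: |A| = 5, |A ∩ B| = 2; needs |A ∩ B| / |A| ≤ 2/5 — true.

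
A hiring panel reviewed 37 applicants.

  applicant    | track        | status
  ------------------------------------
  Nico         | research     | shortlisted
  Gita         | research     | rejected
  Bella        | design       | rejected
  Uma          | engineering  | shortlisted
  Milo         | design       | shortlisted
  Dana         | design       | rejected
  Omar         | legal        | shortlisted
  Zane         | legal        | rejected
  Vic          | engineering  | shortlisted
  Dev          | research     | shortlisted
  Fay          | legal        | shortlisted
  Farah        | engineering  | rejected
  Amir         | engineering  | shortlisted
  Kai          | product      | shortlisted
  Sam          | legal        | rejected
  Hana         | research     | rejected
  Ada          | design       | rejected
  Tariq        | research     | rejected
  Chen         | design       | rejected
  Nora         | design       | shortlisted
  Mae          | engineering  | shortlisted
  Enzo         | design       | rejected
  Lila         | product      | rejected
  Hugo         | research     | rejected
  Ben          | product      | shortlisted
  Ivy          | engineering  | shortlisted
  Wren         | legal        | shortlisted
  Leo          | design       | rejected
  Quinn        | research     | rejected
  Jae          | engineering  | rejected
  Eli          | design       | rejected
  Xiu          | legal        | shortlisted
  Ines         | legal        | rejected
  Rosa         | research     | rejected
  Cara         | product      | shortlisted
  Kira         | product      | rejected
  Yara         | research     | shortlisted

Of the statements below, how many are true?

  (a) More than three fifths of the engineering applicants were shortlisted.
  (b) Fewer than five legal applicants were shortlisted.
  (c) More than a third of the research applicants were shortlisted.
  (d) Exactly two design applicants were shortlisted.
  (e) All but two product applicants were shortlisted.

(a) engineering: |A| = 7, |A ∩ B| = 5; needs |A ∩ B| / |A| > 3/5 — true.
(b) legal: |A| = 7, |A ∩ B| = 4; needs |A ∩ B| < 5 — true.
(c) research: |A| = 9, |A ∩ B| = 3; needs |A ∩ B| / |A| > 1/3 — false.
(d) design: |A| = 9, |A ∩ B| = 2; needs |A ∩ B| = 2 — true.
(e) product: |A| = 5, |A ∩ B| = 3; needs |A ∖ B| = 2 — true.

4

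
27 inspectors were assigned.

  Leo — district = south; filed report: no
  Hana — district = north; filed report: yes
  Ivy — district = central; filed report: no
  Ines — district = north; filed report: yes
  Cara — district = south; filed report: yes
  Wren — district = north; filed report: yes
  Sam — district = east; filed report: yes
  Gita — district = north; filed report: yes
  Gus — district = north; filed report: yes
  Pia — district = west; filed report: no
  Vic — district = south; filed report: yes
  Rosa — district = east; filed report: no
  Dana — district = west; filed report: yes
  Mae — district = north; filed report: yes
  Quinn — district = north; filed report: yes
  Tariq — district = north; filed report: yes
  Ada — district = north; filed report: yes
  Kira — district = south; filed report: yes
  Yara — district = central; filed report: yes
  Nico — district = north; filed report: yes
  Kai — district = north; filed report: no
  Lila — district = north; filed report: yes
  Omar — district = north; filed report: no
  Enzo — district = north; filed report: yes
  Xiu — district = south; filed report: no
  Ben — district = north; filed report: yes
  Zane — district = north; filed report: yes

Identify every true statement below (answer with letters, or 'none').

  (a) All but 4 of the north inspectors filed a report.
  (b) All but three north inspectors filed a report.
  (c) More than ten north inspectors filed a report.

|A| = 16, |A ∩ B| = 14, |A ∖ B| = 2.
(a) |A ∖ B| = 4: fails.
(b) |A ∖ B| = 3: fails.
(c) |A ∩ B| > 10: holds.

(c)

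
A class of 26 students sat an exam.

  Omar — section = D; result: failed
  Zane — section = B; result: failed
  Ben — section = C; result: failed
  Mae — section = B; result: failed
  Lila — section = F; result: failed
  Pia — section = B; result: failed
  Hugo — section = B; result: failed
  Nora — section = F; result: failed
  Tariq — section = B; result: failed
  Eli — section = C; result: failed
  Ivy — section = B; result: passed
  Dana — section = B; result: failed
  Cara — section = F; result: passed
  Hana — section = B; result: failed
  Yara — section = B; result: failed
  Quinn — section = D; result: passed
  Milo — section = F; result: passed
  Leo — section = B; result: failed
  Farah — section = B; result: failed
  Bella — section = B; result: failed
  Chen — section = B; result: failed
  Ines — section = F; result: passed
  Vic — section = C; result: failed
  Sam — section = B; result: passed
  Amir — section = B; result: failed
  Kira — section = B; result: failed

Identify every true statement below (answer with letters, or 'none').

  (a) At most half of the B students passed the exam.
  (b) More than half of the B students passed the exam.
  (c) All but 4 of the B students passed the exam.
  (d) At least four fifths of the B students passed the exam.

(a)

|A| = 16, |A ∩ B| = 2, |A ∖ B| = 14.
(a) |A ∩ B| ≤ |A ∖ B|: holds.
(b) |A ∩ B| > |A ∖ B|: fails.
(c) |A ∖ B| = 4: fails.
(d) |A ∩ B| / |A| ≥ 4/5: fails.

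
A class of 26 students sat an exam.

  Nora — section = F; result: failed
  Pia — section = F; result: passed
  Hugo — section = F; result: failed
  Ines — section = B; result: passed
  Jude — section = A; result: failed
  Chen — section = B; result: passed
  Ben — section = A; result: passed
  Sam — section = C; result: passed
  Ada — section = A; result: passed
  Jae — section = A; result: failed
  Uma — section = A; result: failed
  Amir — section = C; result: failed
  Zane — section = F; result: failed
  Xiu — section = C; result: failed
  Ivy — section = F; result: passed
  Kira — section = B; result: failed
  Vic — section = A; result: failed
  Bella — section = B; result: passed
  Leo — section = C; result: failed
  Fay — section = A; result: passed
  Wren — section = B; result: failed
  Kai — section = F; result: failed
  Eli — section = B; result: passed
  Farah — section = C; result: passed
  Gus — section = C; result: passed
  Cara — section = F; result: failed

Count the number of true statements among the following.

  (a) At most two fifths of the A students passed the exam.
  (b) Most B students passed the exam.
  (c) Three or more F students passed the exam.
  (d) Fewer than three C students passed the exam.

1

(a) A: |A| = 7, |A ∩ B| = 3; needs |A ∩ B| / |A| ≤ 2/5 — false.
(b) B: |A| = 6, |A ∩ B| = 4; needs |A ∩ B| > |A ∖ B| — true.
(c) F: |A| = 7, |A ∩ B| = 2; needs |A ∩ B| ≥ 3 — false.
(d) C: |A| = 6, |A ∩ B| = 3; needs |A ∩ B| < 3 — false.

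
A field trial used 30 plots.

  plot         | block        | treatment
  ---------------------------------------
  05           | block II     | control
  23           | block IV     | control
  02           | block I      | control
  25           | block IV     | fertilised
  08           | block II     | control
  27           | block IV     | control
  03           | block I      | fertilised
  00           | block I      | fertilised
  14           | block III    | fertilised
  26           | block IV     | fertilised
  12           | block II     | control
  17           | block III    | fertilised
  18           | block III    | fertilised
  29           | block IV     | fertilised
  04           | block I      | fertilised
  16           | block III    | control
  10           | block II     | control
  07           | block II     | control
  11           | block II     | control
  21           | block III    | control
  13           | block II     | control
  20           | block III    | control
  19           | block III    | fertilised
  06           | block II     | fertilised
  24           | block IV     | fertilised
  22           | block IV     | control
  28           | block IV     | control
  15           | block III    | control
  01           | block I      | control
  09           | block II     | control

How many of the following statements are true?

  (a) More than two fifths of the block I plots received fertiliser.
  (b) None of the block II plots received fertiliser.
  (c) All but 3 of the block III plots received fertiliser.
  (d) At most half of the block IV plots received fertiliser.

(a) block I: |A| = 5, |A ∩ B| = 3; needs |A ∩ B| / |A| > 2/5 — true.
(b) block II: |A| = 9, |A ∩ B| = 1; needs A ∩ B = ∅ (|A ∩ B| = 0) — false.
(c) block III: |A| = 8, |A ∩ B| = 4; needs |A ∖ B| = 3 — false.
(d) block IV: |A| = 8, |A ∩ B| = 4; needs |A ∩ B| ≤ |A ∖ B| — true.

2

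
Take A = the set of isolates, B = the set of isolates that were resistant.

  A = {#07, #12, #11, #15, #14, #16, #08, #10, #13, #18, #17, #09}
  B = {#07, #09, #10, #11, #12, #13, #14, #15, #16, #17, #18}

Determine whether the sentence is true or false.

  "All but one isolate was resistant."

The determiner here denotes the relation: |A ∖ B| = 1.
A (the restrictor) = {#07, #12, #11, #15, #14, #16, #08, #10, #13, #18, #17, #09}, |A| = 12.
A ∖ B = {#08}, so |A ∖ B| = 1.
|A ∖ B| = 1, so the statement is true.

True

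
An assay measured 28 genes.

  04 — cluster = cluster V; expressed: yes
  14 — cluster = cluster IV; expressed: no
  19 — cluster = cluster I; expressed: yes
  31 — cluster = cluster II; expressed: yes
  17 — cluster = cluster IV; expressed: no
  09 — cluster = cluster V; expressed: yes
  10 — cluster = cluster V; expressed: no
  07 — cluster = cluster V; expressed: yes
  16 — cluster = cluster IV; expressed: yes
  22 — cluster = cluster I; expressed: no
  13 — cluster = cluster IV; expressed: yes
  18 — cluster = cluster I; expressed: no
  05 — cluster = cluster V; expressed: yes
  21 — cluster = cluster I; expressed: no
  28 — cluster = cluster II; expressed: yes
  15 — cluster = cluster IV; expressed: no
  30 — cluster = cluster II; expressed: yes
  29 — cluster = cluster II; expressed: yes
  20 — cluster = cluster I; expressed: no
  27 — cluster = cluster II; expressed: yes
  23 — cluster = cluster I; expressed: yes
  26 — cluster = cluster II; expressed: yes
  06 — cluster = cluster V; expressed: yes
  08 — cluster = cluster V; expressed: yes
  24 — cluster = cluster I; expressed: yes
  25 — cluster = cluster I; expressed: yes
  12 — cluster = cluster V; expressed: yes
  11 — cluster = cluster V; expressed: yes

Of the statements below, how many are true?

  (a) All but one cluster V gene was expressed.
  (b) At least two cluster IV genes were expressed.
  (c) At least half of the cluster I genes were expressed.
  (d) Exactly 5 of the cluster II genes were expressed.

3

(a) cluster V: |A| = 9, |A ∩ B| = 8; needs |A ∖ B| = 1 — true.
(b) cluster IV: |A| = 5, |A ∩ B| = 2; needs |A ∩ B| ≥ 2 — true.
(c) cluster I: |A| = 8, |A ∩ B| = 4; needs |A ∩ B| ≥ |A ∖ B| — true.
(d) cluster II: |A| = 6, |A ∩ B| = 6; needs |A ∩ B| = 5 — false.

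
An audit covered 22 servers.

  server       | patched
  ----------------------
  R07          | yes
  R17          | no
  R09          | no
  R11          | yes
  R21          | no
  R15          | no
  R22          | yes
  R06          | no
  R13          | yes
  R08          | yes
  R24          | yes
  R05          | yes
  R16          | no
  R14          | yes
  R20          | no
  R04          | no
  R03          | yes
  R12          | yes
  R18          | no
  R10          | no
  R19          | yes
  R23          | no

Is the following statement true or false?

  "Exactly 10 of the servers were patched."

False

Truth condition: |A ∩ B| = 10.
|A| = 22, |A ∩ B| = 11, |A ∖ B| = 11.
|A ∩ B| = 11, so the statement is false.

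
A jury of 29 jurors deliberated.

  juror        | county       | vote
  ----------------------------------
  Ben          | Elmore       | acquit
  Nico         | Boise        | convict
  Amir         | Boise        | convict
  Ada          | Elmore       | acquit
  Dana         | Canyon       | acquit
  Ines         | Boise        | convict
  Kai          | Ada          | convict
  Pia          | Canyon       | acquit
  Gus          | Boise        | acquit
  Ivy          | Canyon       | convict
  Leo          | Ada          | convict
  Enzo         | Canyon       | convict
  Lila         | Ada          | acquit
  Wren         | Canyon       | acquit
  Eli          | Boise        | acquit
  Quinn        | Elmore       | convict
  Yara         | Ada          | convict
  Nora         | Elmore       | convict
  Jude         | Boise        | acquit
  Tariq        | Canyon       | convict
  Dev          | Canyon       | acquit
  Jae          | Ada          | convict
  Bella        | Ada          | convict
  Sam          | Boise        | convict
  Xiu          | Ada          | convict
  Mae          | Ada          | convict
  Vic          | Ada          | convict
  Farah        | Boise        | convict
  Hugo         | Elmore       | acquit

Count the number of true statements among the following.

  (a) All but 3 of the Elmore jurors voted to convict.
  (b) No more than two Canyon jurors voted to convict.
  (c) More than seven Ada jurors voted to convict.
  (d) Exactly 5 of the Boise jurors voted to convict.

3

(a) Elmore: |A| = 5, |A ∩ B| = 2; needs |A ∖ B| = 3 — true.
(b) Canyon: |A| = 7, |A ∩ B| = 3; needs |A ∩ B| ≤ 2 — false.
(c) Ada: |A| = 9, |A ∩ B| = 8; needs |A ∩ B| > 7 — true.
(d) Boise: |A| = 8, |A ∩ B| = 5; needs |A ∩ B| = 5 — true.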